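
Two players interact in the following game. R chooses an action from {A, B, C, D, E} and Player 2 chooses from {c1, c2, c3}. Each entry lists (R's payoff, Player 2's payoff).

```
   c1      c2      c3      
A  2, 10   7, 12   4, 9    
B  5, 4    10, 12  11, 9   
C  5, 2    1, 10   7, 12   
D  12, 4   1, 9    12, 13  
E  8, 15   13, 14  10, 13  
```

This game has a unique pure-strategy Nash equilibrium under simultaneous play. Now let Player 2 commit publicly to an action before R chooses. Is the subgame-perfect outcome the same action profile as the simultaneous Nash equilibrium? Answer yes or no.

no

Backward induction with Player 2 moving first.
- c1: BR = D, leader payoff 4.
- c2: BR = E, leader payoff 14.
- c3: BR = D, leader payoff 13.
Among 4, 14, 13, the best is 14 at c2. Subgame-perfect outcome: (E, c2) with payoffs (13, 14).
Under simultaneous play:
R's best replies: c1→D; c2→E; c3→D.
Player 2's best replies: A→c2; B→c2; C→c3; D→c3; E→c1.
The unique mutual best reply is (D, c3), giving (12, 13).
Sequential outcome (E, c2) differs from the Nash profile (D, c3).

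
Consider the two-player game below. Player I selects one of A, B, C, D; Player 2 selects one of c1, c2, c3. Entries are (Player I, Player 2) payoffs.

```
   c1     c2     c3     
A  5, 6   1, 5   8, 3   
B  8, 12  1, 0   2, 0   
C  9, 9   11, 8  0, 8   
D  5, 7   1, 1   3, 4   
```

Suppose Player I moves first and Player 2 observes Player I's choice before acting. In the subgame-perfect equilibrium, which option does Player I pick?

C

Solve by backward induction (Player I leads).
- A → Player 2 plays c1 (best of 6, 5, 3); Player I gets 5.
- B → Player 2 plays c1 (best of 12, 0, 0); Player I gets 8.
- C → Player 2 plays c1 (best of 9, 8, 8); Player I gets 9.
- D → Player 2 plays c1 (best of 7, 1, 4); Player I gets 5.
Maximizing over 5, 8, 9, 5, Player I chooses C. Subgame-perfect outcome: (C, c1) with payoffs (9, 9).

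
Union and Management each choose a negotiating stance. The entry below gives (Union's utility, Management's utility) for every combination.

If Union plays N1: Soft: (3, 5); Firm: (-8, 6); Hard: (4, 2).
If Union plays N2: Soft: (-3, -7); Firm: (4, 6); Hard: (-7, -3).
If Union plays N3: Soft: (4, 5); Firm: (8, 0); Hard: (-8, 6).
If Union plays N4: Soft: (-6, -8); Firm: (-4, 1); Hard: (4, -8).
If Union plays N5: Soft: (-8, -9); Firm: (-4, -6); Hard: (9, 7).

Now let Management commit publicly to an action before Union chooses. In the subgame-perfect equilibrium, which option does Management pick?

Hard

Backward induction with Management moving first.
- Soft: Union compares 3, -3, 4, -6, -8 and picks N3; Management would get 5.
- Firm: Union compares -8, 4, 8, -4, -4 and picks N3; Management would get 0.
- Hard: Union compares 4, -7, -8, 4, 9 and picks N5; Management would get 7.
Among 5, 0, 7, the best is 7 at Hard. Subgame-perfect outcome: (N5, Hard) with payoffs (9, 7).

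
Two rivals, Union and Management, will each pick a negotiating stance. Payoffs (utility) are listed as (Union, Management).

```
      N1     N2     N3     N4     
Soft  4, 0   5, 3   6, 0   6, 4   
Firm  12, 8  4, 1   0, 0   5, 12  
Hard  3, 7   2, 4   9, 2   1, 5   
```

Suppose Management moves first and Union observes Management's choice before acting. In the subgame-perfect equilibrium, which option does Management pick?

Backward induction with Management moving first.
- N1: Union compares 4, 12, 3 and picks Firm; Management would get 8.
- N2: Union compares 5, 4, 2 and picks Soft; Management would get 3.
- N3: Union compares 6, 0, 9 and picks Hard; Management would get 2.
- N4: Union compares 6, 5, 1 and picks Soft; Management would get 4.
Among 8, 3, 2, 4, the best is 8 at N1. Subgame-perfect outcome: (Firm, N1) with payoffs (12, 8).

N1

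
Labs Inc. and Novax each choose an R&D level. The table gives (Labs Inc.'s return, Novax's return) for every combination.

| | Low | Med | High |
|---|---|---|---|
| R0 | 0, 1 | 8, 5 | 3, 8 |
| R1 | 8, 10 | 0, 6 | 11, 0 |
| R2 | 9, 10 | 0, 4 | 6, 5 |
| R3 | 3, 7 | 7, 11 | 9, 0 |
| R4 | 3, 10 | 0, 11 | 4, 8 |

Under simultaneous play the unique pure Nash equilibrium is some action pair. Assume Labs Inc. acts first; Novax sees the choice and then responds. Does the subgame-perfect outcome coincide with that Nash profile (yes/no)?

yes

Backward induction with Labs Inc. moving first.
- R0: BR = High, leader payoff 3.
- R1: BR = Low, leader payoff 8.
- R2: BR = Low, leader payoff 9.
- R3: BR = Med, leader payoff 7.
- R4: BR = Med, leader payoff 0.
Labs Inc.'s induced payoffs are 3, 8, 9, 7, 0, so Labs Inc. commits to R2. Subgame-perfect outcome: (R2, Low) with payoffs (9, 10).
For the simultaneous game, intersect best replies.
Labs Inc.'s best replies: Low→R2; Med→R0; High→R1.
Novax's best replies: R0→High; R1→Low; R2→Low; R3→Med; R4→Med.
Only (R2, Low) has each player best-responding; Nash payoffs (9, 10).
Sequential outcome (R2, Low) coincides with the Nash profile (R2, Low).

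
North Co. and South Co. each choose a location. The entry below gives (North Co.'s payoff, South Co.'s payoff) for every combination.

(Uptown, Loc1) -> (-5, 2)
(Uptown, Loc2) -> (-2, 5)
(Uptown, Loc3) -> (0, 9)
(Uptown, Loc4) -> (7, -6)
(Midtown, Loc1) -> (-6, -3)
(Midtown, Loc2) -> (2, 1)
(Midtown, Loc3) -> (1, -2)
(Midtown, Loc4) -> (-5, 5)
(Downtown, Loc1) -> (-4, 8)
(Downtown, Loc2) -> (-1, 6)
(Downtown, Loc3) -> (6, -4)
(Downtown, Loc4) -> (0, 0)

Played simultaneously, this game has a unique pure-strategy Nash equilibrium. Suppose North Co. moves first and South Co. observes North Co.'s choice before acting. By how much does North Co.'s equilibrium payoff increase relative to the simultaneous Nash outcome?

Solve by backward induction (North Co. leads).
- Uptown: South Co. compares 2, 5, 9, -6 and picks Loc3; North Co. would get 0.
- Midtown: South Co. compares -3, 1, -2, 5 and picks Loc4; North Co. would get -5.
- Downtown: South Co. compares 8, 6, -4, 0 and picks Loc1; North Co. would get -4.
Among 0, -5, -4, the best is 0 at Uptown. Subgame-perfect outcome: (Uptown, Loc3) with payoffs (0, 9).
Now find the simultaneous Nash equilibrium.
North Co.'s best replies: Loc1→Downtown; Loc2→Midtown; Loc3→Downtown; Loc4→Uptown.
South Co.'s best replies: Uptown→Loc3; Midtown→Loc4; Downtown→Loc1.
Only (Downtown, Loc1) has each player best-responding; Nash payoffs (-4, 8).
North Co.'s commitment gain: 0 − -4 = 4.

4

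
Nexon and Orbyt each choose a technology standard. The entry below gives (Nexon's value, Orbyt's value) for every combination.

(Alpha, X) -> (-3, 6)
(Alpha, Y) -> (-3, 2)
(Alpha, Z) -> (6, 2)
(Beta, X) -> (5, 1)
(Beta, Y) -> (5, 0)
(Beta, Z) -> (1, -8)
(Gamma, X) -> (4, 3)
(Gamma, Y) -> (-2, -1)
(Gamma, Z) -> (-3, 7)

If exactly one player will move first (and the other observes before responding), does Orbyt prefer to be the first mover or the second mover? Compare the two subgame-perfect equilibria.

first

If Nexon leads: Orbyt's best replies are Alpha→X, Beta→X, Gamma→Z; Nexon's induced payoffs -3, 5, -3; outcome (Beta, X), payoffs (5, 1).
If Orbyt leads: Nexon's best replies are X→Beta, Y→Beta, Z→Alpha; Orbyt's induced payoffs 1, 0, 2; outcome (Alpha, Z), payoffs (6, 2).
Orbyt gets 2 moving first and 1 moving second, so Orbyt prefers to move first.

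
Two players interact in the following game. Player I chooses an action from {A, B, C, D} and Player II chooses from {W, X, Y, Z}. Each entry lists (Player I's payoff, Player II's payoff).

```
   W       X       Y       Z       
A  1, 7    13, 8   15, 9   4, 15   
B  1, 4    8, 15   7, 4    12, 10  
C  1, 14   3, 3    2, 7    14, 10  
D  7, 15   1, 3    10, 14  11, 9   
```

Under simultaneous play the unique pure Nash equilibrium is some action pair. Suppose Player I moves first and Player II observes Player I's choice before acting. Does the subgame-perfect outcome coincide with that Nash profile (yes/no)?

Work backward from Player II's decision.
- A → Player II plays Z (best of 7, 8, 9, 15); Player I gets 4.
- B → Player II plays X (best of 4, 15, 4, 10); Player I gets 8.
- C → Player II plays W (best of 14, 3, 7, 10); Player I gets 1.
- D → Player II plays W (best of 15, 3, 14, 9); Player I gets 7.
Among 4, 8, 1, 7, the best is 8 at B. Subgame-perfect outcome: (B, X) with payoffs (8, 15).
Under simultaneous play:
Player I's best replies: W→D; X→A; Y→A; Z→C.
Player II's best replies: A→Z; B→X; C→W; D→W.
Only (D, W) has each player best-responding; Nash payoffs (7, 15).
Sequential outcome (B, X) differs from the Nash profile (D, W).

no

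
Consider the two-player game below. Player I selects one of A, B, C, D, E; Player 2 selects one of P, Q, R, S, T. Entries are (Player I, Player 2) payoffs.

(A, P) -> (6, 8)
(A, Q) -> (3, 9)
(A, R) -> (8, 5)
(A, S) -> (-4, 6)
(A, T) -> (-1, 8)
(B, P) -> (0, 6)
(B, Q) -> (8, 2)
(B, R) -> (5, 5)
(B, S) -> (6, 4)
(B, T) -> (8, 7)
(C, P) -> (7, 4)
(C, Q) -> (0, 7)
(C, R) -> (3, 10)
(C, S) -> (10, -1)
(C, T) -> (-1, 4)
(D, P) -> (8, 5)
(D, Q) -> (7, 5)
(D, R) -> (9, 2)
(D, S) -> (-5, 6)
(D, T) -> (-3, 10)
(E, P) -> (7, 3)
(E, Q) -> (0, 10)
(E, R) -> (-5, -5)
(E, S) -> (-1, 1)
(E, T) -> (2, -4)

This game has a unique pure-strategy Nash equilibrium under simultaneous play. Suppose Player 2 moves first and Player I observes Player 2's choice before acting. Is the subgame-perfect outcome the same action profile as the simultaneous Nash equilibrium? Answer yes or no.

yes

Backward induction with Player 2 moving first.
- P: Player I compares 6, 0, 7, 8, 7 and picks D; Player 2 would get 5.
- Q: Player I compares 3, 8, 0, 7, 0 and picks B; Player 2 would get 2.
- R: Player I compares 8, 5, 3, 9, -5 and picks D; Player 2 would get 2.
- S: Player I compares -4, 6, 10, -5, -1 and picks C; Player 2 would get -1.
- T: Player I compares -1, 8, -1, -3, 2 and picks B; Player 2 would get 7.
Among 5, 2, 2, -1, 7, the best is 7 at T. Subgame-perfect outcome: (B, T) with payoffs (8, 7).
Now find the simultaneous Nash equilibrium.
Player I's best replies: P→D; Q→B; R→D; S→C; T→B.
Player 2's best replies: A→Q; B→T; C→R; D→T; E→Q.
The unique mutual best reply is (B, T), giving (8, 7).
Sequential outcome (B, T) coincides with the Nash profile (B, T).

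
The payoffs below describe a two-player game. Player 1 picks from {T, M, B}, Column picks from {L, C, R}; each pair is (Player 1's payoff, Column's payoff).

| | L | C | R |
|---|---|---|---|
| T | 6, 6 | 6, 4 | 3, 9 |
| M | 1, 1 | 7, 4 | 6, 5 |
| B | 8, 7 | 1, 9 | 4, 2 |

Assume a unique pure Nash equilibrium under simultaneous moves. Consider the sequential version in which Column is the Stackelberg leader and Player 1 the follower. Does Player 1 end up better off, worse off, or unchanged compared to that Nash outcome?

Player 1 best-responds to each possible Column move:
- L: Player 1 compares 6, 1, 8 and picks B; Column would get 7.
- C: Player 1 compares 6, 7, 1 and picks M; Column would get 4.
- R: Player 1 compares 3, 6, 4 and picks M; Column would get 5.
Among 7, 4, 5, the best is 7 at L. Subgame-perfect outcome: (B, L) with payoffs (8, 7).
Now find the simultaneous Nash equilibrium.
Player 1's best replies: L→B; C→M; R→M.
Column's best replies: T→R; M→R; B→C.
Only (M, R) has each player best-responding; Nash payoffs (6, 5).
Player 1 earns 8 sequentially versus 6 at the Nash outcome: better off.

better off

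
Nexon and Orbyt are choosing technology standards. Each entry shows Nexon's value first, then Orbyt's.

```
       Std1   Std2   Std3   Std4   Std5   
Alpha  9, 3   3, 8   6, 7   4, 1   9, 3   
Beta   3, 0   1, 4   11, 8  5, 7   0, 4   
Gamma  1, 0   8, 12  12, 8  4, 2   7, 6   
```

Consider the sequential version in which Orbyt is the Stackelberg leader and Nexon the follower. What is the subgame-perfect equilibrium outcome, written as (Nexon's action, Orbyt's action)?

Solve by backward induction (Orbyt leads).
- Std1: Nexon compares 9, 3, 1 and picks Alpha; Orbyt would get 3.
- Std2: Nexon compares 3, 1, 8 and picks Gamma; Orbyt would get 12.
- Std3: Nexon compares 6, 11, 12 and picks Gamma; Orbyt would get 8.
- Std4: Nexon compares 4, 5, 4 and picks Beta; Orbyt would get 7.
- Std5: Nexon compares 9, 0, 7 and picks Alpha; Orbyt would get 3.
Maximizing over 3, 12, 8, 7, 3, Orbyt chooses Std2. Subgame-perfect outcome: (Gamma, Std2) with payoffs (8, 12).

(Gamma, Std2)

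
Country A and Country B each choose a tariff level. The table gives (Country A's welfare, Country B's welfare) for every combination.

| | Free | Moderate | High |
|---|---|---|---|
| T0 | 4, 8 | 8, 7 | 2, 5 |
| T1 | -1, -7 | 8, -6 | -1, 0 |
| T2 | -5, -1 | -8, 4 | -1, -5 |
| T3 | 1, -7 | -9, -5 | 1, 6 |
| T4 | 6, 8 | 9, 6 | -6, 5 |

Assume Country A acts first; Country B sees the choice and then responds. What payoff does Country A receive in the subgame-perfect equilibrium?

Solve by backward induction (Country A leads).
- T0: Country B compares 8, 7, 5 and picks Free; Country A would get 4.
- T1: Country B compares -7, -6, 0 and picks High; Country A would get -1.
- T2: Country B compares -1, 4, -5 and picks Moderate; Country A would get -8.
- T3: Country B compares -7, -5, 6 and picks High; Country A would get 1.
- T4: Country B compares 8, 6, 5 and picks Free; Country A would get 6.
Country A's induced payoffs are 4, -1, -8, 1, 6, so Country A commits to T4. Subgame-perfect outcome: (T4, Free) with payoffs (6, 8).

6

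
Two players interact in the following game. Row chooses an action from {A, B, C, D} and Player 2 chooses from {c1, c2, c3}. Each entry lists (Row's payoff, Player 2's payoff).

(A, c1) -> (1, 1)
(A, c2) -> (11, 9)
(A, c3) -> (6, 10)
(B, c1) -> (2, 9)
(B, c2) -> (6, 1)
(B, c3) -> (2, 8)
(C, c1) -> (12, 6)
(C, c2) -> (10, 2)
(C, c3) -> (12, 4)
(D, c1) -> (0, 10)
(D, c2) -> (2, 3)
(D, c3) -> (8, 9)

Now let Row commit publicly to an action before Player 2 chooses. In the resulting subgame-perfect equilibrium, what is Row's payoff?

Work backward from Player 2's decision.
- A: Player 2 compares 1, 9, 10 and picks c3; Row would get 6.
- B: Player 2 compares 9, 1, 8 and picks c1; Row would get 2.
- C: Player 2 compares 6, 2, 4 and picks c1; Row would get 12.
- D: Player 2 compares 10, 3, 9 and picks c1; Row would get 0.
Among 6, 2, 12, 0, the best is 12 at C. Subgame-perfect outcome: (C, c1) with payoffs (12, 6).

12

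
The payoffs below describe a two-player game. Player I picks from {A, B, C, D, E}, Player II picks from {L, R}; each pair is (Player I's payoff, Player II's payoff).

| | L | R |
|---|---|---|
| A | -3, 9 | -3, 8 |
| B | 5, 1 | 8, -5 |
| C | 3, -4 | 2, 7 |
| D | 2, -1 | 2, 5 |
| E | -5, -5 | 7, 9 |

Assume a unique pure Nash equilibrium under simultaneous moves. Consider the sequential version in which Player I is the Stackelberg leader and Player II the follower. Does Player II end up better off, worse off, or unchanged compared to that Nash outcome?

Solve by backward induction (Player I leads).
- A → Player II plays L (best of 9, 8); Player I gets -3.
- B → Player II plays L (best of 1, -5); Player I gets 5.
- C → Player II plays R (best of -4, 7); Player I gets 2.
- D → Player II plays R (best of -1, 5); Player I gets 2.
- E → Player II plays R (best of -5, 9); Player I gets 7.
Player I's induced payoffs are -3, 5, 2, 2, 7, so Player I commits to E. Subgame-perfect outcome: (E, R) with payoffs (7, 9).
For the simultaneous game, intersect best replies.
Player I's best replies: L→B; R→B.
Player II's best replies: A→L; B→L; C→R; D→R; E→R.
Only (B, L) has each player best-responding; Nash payoffs (5, 1).
Player II earns 9 sequentially versus 1 at the Nash outcome: better off.

better off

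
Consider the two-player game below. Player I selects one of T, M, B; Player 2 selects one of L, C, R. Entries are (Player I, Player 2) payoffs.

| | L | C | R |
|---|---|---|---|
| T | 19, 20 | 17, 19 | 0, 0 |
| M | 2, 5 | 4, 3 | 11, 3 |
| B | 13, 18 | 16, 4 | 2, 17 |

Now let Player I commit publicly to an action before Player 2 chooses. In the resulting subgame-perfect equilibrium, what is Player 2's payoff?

20

Backward induction with Player I moving first.
- T → Player 2 plays L (best of 20, 19, 0); Player I gets 19.
- M → Player 2 plays L (best of 5, 3, 3); Player I gets 2.
- B → Player 2 plays L (best of 18, 4, 17); Player I gets 13.
Player I's induced payoffs are 19, 2, 13, so Player I commits to T. Subgame-perfect outcome: (T, L) with payoffs (19, 20).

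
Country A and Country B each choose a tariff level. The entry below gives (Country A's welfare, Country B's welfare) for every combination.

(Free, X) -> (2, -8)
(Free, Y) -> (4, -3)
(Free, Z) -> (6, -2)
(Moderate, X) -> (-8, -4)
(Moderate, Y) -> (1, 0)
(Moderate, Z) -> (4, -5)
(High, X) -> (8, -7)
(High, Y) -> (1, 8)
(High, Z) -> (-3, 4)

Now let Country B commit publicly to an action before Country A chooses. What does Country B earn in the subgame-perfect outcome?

Work backward from Country A's decision.
- X: BR = High, leader payoff -7.
- Y: BR = Free, leader payoff -3.
- Z: BR = Free, leader payoff -2.
Country B's induced payoffs are -7, -3, -2, so Country B commits to Z. Subgame-perfect outcome: (Free, Z) with payoffs (6, -2).

-2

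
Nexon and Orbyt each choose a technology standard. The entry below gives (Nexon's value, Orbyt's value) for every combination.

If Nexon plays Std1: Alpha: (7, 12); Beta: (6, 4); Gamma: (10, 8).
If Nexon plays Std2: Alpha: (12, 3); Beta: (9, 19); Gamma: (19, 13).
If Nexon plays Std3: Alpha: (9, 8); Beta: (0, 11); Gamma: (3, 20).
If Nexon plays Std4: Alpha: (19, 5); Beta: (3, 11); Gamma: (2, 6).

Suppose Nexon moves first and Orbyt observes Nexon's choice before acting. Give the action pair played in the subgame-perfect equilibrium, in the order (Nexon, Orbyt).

(Std2, Beta)

Solve by backward induction (Nexon leads).
- Std1: Orbyt compares 12, 4, 8 and picks Alpha; Nexon would get 7.
- Std2: Orbyt compares 3, 19, 13 and picks Beta; Nexon would get 9.
- Std3: Orbyt compares 8, 11, 20 and picks Gamma; Nexon would get 3.
- Std4: Orbyt compares 5, 11, 6 and picks Beta; Nexon would get 3.
Maximizing over 7, 9, 3, 3, Nexon chooses Std2. Subgame-perfect outcome: (Std2, Beta) with payoffs (9, 19).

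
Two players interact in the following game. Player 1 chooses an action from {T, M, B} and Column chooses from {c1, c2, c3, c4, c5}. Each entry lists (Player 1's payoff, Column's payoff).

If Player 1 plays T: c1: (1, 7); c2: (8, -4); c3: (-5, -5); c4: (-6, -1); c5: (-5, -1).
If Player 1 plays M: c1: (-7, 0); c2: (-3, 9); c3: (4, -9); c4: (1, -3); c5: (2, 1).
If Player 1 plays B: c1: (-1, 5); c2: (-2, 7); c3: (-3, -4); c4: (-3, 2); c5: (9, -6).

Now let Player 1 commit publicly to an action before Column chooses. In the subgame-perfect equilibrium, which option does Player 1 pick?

T

Column best-responds to each possible Player 1 move:
- T: Column compares 7, -4, -5, -1, -1 and picks c1; Player 1 would get 1.
- M: Column compares 0, 9, -9, -3, 1 and picks c2; Player 1 would get -3.
- B: Column compares 5, 7, -4, 2, -6 and picks c2; Player 1 would get -2.
Among 1, -3, -2, the best is 1 at T. Subgame-perfect outcome: (T, c1) with payoffs (1, 7).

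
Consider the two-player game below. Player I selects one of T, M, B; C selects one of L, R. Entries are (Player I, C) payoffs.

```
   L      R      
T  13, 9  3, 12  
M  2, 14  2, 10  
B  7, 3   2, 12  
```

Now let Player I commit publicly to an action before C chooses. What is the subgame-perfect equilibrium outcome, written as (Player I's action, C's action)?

Solve by backward induction (Player I leads).
- T: C compares 9, 12 and picks R; Player I would get 3.
- M: C compares 14, 10 and picks L; Player I would get 2.
- B: C compares 3, 12 and picks R; Player I would get 2.
Player I's induced payoffs are 3, 2, 2, so Player I commits to T. Subgame-perfect outcome: (T, R) with payoffs (3, 12).

(T, R)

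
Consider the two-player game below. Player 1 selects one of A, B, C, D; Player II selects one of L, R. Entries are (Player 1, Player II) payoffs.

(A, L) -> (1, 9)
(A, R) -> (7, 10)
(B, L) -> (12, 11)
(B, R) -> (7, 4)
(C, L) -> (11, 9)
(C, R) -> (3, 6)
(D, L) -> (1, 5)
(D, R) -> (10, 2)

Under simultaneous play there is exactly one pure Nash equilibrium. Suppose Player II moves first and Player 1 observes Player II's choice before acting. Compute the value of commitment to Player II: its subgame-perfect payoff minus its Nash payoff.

Player 1 best-responds to each possible Player II move:
- L: Player 1 compares 1, 12, 11, 1 and picks B; Player II would get 11.
- R: Player 1 compares 7, 7, 3, 10 and picks D; Player II would get 2.
Among 11, 2, the best is 11 at L. Subgame-perfect outcome: (B, L) with payoffs (12, 11).
Now find the simultaneous Nash equilibrium.
Player 1's best replies: L→B; R→D.
Player II's best replies: A→R; B→L; C→L; D→L.
Only (B, L) has each player best-responding; Nash payoffs (12, 11).
Player II's commitment gain: 11 − 11 = 0.

0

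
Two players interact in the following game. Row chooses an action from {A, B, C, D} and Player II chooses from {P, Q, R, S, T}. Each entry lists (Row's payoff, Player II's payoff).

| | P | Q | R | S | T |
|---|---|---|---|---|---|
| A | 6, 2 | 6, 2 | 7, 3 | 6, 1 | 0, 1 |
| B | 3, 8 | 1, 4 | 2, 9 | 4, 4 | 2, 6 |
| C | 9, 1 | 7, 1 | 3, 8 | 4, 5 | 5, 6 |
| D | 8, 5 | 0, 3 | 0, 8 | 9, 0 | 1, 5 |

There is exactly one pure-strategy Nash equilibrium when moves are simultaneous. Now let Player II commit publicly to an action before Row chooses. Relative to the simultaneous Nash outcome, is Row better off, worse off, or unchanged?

Solve by backward induction (Player II leads).
- P → Row plays C (best of 6, 3, 9, 8); Player II gets 1.
- Q → Row plays C (best of 6, 1, 7, 0); Player II gets 1.
- R → Row plays A (best of 7, 2, 3, 0); Player II gets 3.
- S → Row plays D (best of 6, 4, 4, 9); Player II gets 0.
- T → Row plays C (best of 0, 2, 5, 1); Player II gets 6.
Maximizing over 1, 1, 3, 0, 6, Player II chooses T. Subgame-perfect outcome: (C, T) with payoffs (5, 6).
Under simultaneous play:
Row's best replies: P→C; Q→C; R→A; S→D; T→C.
Player II's best replies: A→R; B→R; C→R; D→R.
Only (A, R) has each player best-responding; Nash payoffs (7, 3).
Row earns 5 sequentially versus 7 at the Nash outcome: worse off.

worse off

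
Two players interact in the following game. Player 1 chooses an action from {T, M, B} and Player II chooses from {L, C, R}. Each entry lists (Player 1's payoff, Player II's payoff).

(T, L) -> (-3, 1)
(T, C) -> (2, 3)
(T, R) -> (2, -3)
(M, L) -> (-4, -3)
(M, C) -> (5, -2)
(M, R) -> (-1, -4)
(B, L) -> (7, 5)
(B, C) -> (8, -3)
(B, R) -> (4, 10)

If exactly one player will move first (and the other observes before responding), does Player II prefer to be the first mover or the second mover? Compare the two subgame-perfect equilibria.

first

If Player 1 leads: Player II's best replies are T→C, M→C, B→R; Player 1's induced payoffs 2, 5, 4; outcome (M, C), payoffs (5, -2).
If Player II leads: Player 1's best replies are L→B, C→B, R→B; Player II's induced payoffs 5, -3, 10; outcome (B, R), payoffs (4, 10).
Player II gets 10 moving first and -2 moving second, so Player II prefers to move first.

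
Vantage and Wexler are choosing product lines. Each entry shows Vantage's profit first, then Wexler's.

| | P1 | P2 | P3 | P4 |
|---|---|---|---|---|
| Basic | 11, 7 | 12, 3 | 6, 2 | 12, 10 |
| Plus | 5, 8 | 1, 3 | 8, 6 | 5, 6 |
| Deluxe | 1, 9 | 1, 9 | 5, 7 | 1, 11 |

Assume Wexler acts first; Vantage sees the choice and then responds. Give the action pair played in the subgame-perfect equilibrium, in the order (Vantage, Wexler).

Solve by backward induction (Wexler leads).
- P1 → Vantage plays Basic (best of 11, 5, 1); Wexler gets 7.
- P2 → Vantage plays Basic (best of 12, 1, 1); Wexler gets 3.
- P3 → Vantage plays Plus (best of 6, 8, 5); Wexler gets 6.
- P4 → Vantage plays Basic (best of 12, 5, 1); Wexler gets 10.
Maximizing over 7, 3, 6, 10, Wexler chooses P4. Subgame-perfect outcome: (Basic, P4) with payoffs (12, 10).

(Basic, P4)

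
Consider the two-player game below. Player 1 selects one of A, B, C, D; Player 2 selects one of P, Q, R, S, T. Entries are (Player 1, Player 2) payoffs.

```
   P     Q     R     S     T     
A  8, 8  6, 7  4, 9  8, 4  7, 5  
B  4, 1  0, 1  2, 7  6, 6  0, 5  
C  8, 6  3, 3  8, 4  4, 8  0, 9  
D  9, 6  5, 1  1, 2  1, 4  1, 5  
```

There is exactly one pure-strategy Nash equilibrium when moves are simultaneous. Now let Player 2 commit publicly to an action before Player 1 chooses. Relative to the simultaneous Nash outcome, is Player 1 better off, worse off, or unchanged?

worse off

Work backward from Player 1's decision.
- P: Player 1 compares 8, 4, 8, 9 and picks D; Player 2 would get 6.
- Q: Player 1 compares 6, 0, 3, 5 and picks A; Player 2 would get 7.
- R: Player 1 compares 4, 2, 8, 1 and picks C; Player 2 would get 4.
- S: Player 1 compares 8, 6, 4, 1 and picks A; Player 2 would get 4.
- T: Player 1 compares 7, 0, 0, 1 and picks A; Player 2 would get 5.
Among 6, 7, 4, 4, 5, the best is 7 at Q. Subgame-perfect outcome: (A, Q) with payoffs (6, 7).
Now find the simultaneous Nash equilibrium.
Player 1's best replies: P→D; Q→A; R→C; S→A; T→A.
Player 2's best replies: A→R; B→R; C→T; D→P.
The unique mutual best reply is (D, P), giving (9, 6).
Player 1 earns 6 sequentially versus 9 at the Nash outcome: worse off.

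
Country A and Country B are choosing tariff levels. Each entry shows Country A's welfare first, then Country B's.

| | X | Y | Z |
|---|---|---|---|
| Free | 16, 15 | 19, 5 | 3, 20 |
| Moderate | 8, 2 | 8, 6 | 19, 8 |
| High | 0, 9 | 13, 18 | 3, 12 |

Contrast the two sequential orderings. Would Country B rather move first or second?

first

If Country A leads: Country B's best replies are Free→Z, Moderate→Z, High→Y; Country A's induced payoffs 3, 19, 13; outcome (Moderate, Z), payoffs (19, 8).
If Country B leads: Country A's best replies are X→Free, Y→Free, Z→Moderate; Country B's induced payoffs 15, 5, 8; outcome (Free, X), payoffs (16, 15).
Country B gets 15 moving first and 8 moving second, so Country B prefers to move first.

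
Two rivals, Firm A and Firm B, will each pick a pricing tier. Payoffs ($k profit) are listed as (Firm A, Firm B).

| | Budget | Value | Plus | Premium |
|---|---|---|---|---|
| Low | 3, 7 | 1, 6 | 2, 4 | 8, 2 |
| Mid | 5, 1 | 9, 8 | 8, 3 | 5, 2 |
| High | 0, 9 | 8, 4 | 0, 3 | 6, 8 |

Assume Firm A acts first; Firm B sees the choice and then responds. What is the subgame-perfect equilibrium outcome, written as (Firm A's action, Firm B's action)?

(Mid, Value)

Work backward from Firm B's decision.
- Low → Firm B plays Budget (best of 7, 6, 4, 2); Firm A gets 3.
- Mid → Firm B plays Value (best of 1, 8, 3, 2); Firm A gets 9.
- High → Firm B plays Budget (best of 9, 4, 3, 8); Firm A gets 0.
Maximizing over 3, 9, 0, Firm A chooses Mid. Subgame-perfect outcome: (Mid, Value) with payoffs (9, 8).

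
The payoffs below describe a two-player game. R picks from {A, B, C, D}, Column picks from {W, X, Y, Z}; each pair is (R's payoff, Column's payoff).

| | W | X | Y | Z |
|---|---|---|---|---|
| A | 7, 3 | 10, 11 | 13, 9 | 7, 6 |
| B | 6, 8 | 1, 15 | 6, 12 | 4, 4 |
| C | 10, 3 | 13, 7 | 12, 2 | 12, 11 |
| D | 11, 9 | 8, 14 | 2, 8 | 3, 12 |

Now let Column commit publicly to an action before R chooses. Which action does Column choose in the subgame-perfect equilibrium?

R best-responds to each possible Column move:
- W: R compares 7, 6, 10, 11 and picks D; Column would get 9.
- X: R compares 10, 1, 13, 8 and picks C; Column would get 7.
- Y: R compares 13, 6, 12, 2 and picks A; Column would get 9.
- Z: R compares 7, 4, 12, 3 and picks C; Column would get 11.
Column's induced payoffs are 9, 7, 9, 11, so Column commits to Z. Subgame-perfect outcome: (C, Z) with payoffs (12, 11).

Z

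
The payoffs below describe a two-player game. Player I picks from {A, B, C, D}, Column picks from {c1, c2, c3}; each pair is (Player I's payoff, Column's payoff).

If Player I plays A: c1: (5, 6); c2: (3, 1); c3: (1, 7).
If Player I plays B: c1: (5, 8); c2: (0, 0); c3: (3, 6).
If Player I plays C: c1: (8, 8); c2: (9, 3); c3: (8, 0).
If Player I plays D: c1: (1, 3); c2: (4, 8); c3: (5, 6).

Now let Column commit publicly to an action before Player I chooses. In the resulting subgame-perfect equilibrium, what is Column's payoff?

8

Player I best-responds to each possible Column move:
- c1: Player I compares 5, 5, 8, 1 and picks C; Column would get 8.
- c2: Player I compares 3, 0, 9, 4 and picks C; Column would get 3.
- c3: Player I compares 1, 3, 8, 5 and picks C; Column would get 0.
Among 8, 3, 0, the best is 8 at c1. Subgame-perfect outcome: (C, c1) with payoffs (8, 8).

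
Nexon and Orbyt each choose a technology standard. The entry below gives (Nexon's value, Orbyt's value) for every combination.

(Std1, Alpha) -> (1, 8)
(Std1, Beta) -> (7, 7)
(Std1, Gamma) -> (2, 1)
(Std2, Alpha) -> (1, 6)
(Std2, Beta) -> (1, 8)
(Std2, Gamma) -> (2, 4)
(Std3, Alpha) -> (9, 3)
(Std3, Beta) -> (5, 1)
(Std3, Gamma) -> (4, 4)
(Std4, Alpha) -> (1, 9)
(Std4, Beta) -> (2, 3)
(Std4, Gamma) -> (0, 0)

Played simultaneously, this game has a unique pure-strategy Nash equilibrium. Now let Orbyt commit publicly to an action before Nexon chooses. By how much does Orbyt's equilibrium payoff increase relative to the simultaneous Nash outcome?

Backward induction with Orbyt moving first.
- Alpha → Nexon plays Std3 (best of 1, 1, 9, 1); Orbyt gets 3.
- Beta → Nexon plays Std1 (best of 7, 1, 5, 2); Orbyt gets 7.
- Gamma → Nexon plays Std3 (best of 2, 2, 4, 0); Orbyt gets 4.
Orbyt's induced payoffs are 3, 7, 4, so Orbyt commits to Beta. Subgame-perfect outcome: (Std1, Beta) with payoffs (7, 7).
For the simultaneous game, intersect best replies.
Nexon's best replies: Alpha→Std3; Beta→Std1; Gamma→Std3.
Orbyt's best replies: Std1→Alpha; Std2→Beta; Std3→Gamma; Std4→Alpha.
Only (Std3, Gamma) has each player best-responding; Nash payoffs (4, 4).
Orbyt's commitment gain: 7 − 4 = 3.

3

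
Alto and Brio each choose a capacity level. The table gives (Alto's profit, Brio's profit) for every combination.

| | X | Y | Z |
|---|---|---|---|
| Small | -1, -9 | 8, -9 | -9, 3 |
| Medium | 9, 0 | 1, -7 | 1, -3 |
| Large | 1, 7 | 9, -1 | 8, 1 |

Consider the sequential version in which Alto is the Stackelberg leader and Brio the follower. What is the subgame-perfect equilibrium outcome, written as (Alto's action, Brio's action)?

Backward induction with Alto moving first.
- Small: Brio compares -9, -9, 3 and picks Z; Alto would get -9.
- Medium: Brio compares 0, -7, -3 and picks X; Alto would get 9.
- Large: Brio compares 7, -1, 1 and picks X; Alto would get 1.
Among -9, 9, 1, the best is 9 at Medium. Subgame-perfect outcome: (Medium, X) with payoffs (9, 0).

(Medium, X)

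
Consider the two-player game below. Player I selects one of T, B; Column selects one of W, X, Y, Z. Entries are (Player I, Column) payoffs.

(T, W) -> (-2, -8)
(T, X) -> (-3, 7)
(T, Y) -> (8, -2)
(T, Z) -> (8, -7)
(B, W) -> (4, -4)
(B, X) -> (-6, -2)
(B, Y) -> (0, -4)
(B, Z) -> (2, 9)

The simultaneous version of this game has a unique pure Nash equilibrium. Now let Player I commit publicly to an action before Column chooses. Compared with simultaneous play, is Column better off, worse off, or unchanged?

better off

Solve by backward induction (Player I leads).
- T → Column plays X (best of -8, 7, -2, -7); Player I gets -3.
- B → Column plays Z (best of -4, -2, -4, 9); Player I gets 2.
Player I's induced payoffs are -3, 2, so Player I commits to B. Subgame-perfect outcome: (B, Z) with payoffs (2, 9).
For the simultaneous game, intersect best replies.
Player I's best replies: W→B; X→T; Y→T; Z→T.
Column's best replies: T→X; B→Z.
The unique mutual best reply is (T, X), giving (-3, 7).
Column earns 9 sequentially versus 7 at the Nash outcome: better off.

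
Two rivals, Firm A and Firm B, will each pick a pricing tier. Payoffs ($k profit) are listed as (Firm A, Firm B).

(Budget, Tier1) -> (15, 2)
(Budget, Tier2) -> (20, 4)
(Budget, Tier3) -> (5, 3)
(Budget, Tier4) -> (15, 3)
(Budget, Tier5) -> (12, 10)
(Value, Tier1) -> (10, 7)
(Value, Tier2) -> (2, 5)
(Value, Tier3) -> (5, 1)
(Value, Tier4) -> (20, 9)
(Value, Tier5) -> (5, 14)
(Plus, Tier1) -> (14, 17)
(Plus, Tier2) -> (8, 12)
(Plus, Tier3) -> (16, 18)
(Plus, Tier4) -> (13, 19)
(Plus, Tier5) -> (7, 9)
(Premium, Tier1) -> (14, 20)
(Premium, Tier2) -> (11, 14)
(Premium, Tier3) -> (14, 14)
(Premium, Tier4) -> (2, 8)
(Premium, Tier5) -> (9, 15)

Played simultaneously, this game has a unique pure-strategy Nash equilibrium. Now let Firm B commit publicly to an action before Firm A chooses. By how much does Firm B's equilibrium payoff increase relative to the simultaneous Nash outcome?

8

Backward induction with Firm B moving first.
- Tier1: BR = Budget, leader payoff 2.
- Tier2: BR = Budget, leader payoff 4.
- Tier3: BR = Plus, leader payoff 18.
- Tier4: BR = Value, leader payoff 9.
- Tier5: BR = Budget, leader payoff 10.
Firm B's induced payoffs are 2, 4, 18, 9, 10, so Firm B commits to Tier3. Subgame-perfect outcome: (Plus, Tier3) with payoffs (16, 18).
Now find the simultaneous Nash equilibrium.
Firm A's best replies: Tier1→Budget; Tier2→Budget; Tier3→Plus; Tier4→Value; Tier5→Budget.
Firm B's best replies: Budget→Tier5; Value→Tier5; Plus→Tier4; Premium→Tier1.
Only (Budget, Tier5) has each player best-responding; Nash payoffs (12, 10).
Firm B's commitment gain: 18 − 10 = 8.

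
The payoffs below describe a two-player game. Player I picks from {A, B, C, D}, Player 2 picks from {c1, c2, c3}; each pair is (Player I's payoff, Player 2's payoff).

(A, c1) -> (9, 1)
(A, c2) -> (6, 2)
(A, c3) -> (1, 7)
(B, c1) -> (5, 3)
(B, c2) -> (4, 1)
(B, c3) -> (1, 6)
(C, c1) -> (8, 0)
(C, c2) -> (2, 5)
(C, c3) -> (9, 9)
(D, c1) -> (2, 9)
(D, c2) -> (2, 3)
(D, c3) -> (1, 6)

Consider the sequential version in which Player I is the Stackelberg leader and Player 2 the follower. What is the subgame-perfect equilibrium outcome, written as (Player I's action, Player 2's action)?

Player 2 best-responds to each possible Player I move:
- A: BR = c3, leader payoff 1.
- B: BR = c3, leader payoff 1.
- C: BR = c3, leader payoff 9.
- D: BR = c1, leader payoff 2.
Among 1, 1, 9, 2, the best is 9 at C. Subgame-perfect outcome: (C, c3) with payoffs (9, 9).

(C, c3)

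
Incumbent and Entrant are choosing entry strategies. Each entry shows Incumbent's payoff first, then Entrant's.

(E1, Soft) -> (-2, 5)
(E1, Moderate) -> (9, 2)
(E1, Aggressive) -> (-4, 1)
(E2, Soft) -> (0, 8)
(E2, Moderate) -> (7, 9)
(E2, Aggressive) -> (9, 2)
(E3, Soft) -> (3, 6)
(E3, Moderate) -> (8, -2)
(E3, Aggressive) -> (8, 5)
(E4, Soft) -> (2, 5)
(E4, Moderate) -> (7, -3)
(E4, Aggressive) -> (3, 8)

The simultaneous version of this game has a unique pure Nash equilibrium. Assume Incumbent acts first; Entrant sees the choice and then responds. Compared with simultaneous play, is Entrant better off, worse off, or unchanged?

Entrant best-responds to each possible Incumbent move:
- E1: BR = Soft, leader payoff -2.
- E2: BR = Moderate, leader payoff 7.
- E3: BR = Soft, leader payoff 3.
- E4: BR = Aggressive, leader payoff 3.
Incumbent's induced payoffs are -2, 7, 3, 3, so Incumbent commits to E2. Subgame-perfect outcome: (E2, Moderate) with payoffs (7, 9).
Now find the simultaneous Nash equilibrium.
Incumbent's best replies: Soft→E3; Moderate→E1; Aggressive→E2.
Entrant's best replies: E1→Soft; E2→Moderate; E3→Soft; E4→Aggressive.
Only (E3, Soft) has each player best-responding; Nash payoffs (3, 6).
Entrant earns 9 sequentially versus 6 at the Nash outcome: better off.

better off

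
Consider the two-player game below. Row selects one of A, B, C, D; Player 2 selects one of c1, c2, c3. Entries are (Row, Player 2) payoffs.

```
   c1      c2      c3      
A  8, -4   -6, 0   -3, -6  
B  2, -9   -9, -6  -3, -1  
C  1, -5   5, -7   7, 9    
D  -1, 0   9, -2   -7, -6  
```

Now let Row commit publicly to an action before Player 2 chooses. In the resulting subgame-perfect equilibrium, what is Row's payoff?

Solve by backward induction (Row leads).
- A: Player 2 compares -4, 0, -6 and picks c2; Row would get -6.
- B: Player 2 compares -9, -6, -1 and picks c3; Row would get -3.
- C: Player 2 compares -5, -7, 9 and picks c3; Row would get 7.
- D: Player 2 compares 0, -2, -6 and picks c1; Row would get -1.
Among -6, -3, 7, -1, the best is 7 at C. Subgame-perfect outcome: (C, c3) with payoffs (7, 9).

7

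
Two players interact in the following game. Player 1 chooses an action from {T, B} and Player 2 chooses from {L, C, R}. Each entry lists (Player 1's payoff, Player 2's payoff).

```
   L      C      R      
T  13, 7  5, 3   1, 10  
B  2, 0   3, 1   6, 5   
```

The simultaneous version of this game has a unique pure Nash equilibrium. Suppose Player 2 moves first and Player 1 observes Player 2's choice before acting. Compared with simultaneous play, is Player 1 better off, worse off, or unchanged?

Work backward from Player 1's decision.
- L: BR = T, leader payoff 7.
- C: BR = T, leader payoff 3.
- R: BR = B, leader payoff 5.
Maximizing over 7, 3, 5, Player 2 chooses L. Subgame-perfect outcome: (T, L) with payoffs (13, 7).
Under simultaneous play:
Player 1's best replies: L→T; C→T; R→B.
Player 2's best replies: T→R; B→R.
Only (B, R) has each player best-responding; Nash payoffs (6, 5).
Player 1 earns 13 sequentially versus 6 at the Nash outcome: better off.

better off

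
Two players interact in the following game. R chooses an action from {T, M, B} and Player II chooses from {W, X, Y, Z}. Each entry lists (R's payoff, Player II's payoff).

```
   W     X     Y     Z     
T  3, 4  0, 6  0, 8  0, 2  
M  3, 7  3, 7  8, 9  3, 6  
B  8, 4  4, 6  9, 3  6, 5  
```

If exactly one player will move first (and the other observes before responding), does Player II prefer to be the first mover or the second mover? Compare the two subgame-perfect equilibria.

second

If R leads: Player II's best replies are T→Y, M→Y, B→X; R's induced payoffs 0, 8, 4; outcome (M, Y), payoffs (8, 9).
If Player II leads: R's best replies are W→B, X→B, Y→B, Z→B; Player II's induced payoffs 4, 6, 3, 5; outcome (B, X), payoffs (4, 6).
Player II gets 6 moving first and 9 moving second, so Player II prefers to move second.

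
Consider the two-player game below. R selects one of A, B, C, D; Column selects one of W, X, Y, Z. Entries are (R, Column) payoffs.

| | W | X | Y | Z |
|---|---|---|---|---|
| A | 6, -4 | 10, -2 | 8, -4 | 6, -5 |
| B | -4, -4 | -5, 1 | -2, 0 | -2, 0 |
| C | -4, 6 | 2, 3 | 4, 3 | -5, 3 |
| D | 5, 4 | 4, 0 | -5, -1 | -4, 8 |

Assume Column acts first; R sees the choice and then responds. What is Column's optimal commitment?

X

R best-responds to each possible Column move:
- W: BR = A, leader payoff -4.
- X: BR = A, leader payoff -2.
- Y: BR = A, leader payoff -4.
- Z: BR = A, leader payoff -5.
Maximizing over -4, -2, -4, -5, Column chooses X. Subgame-perfect outcome: (A, X) with payoffs (10, -2).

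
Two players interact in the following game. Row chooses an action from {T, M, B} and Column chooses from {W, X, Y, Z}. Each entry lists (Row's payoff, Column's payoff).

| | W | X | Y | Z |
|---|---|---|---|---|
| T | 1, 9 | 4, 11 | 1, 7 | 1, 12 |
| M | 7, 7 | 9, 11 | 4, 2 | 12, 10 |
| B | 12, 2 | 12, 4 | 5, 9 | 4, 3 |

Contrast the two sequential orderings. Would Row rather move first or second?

second

If Row leads: Column's best replies are T→Z, M→X, B→Y; Row's induced payoffs 1, 9, 5; outcome (M, X), payoffs (9, 11).
If Column leads: Row's best replies are W→B, X→B, Y→B, Z→M; Column's induced payoffs 2, 4, 9, 10; outcome (M, Z), payoffs (12, 10).
Row gets 9 moving first and 12 moving second, so Row prefers to move second.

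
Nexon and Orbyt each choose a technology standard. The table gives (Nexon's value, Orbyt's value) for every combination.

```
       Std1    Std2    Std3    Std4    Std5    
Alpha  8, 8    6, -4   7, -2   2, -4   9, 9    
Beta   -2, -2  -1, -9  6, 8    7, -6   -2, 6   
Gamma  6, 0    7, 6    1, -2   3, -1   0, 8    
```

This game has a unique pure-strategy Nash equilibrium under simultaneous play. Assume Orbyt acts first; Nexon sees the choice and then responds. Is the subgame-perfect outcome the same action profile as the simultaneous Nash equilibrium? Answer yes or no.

Work backward from Nexon's decision.
- Std1: BR = Alpha, leader payoff 8.
- Std2: BR = Gamma, leader payoff 6.
- Std3: BR = Alpha, leader payoff -2.
- Std4: BR = Beta, leader payoff -6.
- Std5: BR = Alpha, leader payoff 9.
Maximizing over 8, 6, -2, -6, 9, Orbyt chooses Std5. Subgame-perfect outcome: (Alpha, Std5) with payoffs (9, 9).
Under simultaneous play:
Nexon's best replies: Std1→Alpha; Std2→Gamma; Std3→Alpha; Std4→Beta; Std5→Alpha.
Orbyt's best replies: Alpha→Std5; Beta→Std3; Gamma→Std5.
Only (Alpha, Std5) has each player best-responding; Nash payoffs (9, 9).
Sequential outcome (Alpha, Std5) coincides with the Nash profile (Alpha, Std5).

yes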